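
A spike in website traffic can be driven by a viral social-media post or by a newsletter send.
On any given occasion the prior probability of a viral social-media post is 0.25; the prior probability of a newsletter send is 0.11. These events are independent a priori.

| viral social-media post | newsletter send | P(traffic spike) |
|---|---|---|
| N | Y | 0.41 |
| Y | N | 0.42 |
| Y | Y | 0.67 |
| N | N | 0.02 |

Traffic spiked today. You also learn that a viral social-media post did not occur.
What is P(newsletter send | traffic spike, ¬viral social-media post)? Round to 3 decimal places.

P(newsletter send | traffic spike, ¬viral social-media post) ≈ 0.717

For the numerator, keep only newsletter send=true terms: 0.41*0.11 = 0.045100
Normalizer over all consistent configurations: 0.02*0.89 + 0.41*0.11 = 0.062900
P(newsletter send | traffic spike, ¬viral social-media post) = 0.045100/0.062900 ≈ 0.717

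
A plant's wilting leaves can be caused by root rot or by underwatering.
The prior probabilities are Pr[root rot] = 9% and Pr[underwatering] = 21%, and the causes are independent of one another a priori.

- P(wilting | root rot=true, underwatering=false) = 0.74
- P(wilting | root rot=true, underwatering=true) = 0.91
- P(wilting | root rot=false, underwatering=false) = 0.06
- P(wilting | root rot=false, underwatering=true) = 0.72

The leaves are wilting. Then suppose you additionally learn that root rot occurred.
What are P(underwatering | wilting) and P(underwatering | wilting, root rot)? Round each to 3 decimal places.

P(wilting) = 0.06·0.91·0.79 + 0.72·0.91·0.21 + 0.74·0.09·0.79 + 0.91·0.09·0.21 = 0.043134 + 0.137592 + 0.052614 + 0.017199 = 0.250539
Of this, 0.154791 comes from 0.137592 + 0.017199 (the underwatering=true cases).
P(underwatering | wilting) = 0.154791 / 0.250539 ≈ 0.618

With the extra evidence:
Enumerate both values of underwatering and weight by the priors:
  P(wilting | root rot) = 0.74*0.79 + 0.91*0.21
        = 0.584600 + 0.191100 = 0.775700
The terms with underwatering present sum to 0.191100, so
  P(underwatering | wilting, root rot) = 0.191100 / 0.775700 ≈ 0.246
This is intercausal reasoning (explaining away): once root rot accounts for the wilting, underwatering becomes less likely.

P(underwatering | wilting) ≈ 0.618; P(underwatering | wilting, root rot) ≈ 0.246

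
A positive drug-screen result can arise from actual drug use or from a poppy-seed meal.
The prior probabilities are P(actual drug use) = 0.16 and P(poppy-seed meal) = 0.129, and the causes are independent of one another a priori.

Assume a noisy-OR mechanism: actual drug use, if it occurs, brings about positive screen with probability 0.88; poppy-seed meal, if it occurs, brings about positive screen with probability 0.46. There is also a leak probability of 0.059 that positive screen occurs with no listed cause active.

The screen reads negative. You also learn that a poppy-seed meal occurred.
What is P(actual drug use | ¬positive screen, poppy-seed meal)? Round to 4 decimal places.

P(actual drug use | ¬positive screen, poppy-seed meal) ≈ 0.0223

Under noisy-OR, P(positive screen | causes) = 1 − (1−0.059)·∏(1−qᵢ) over the active causes.
P(¬positive screen | poppy-seed meal) = 0.50814×0.84 + 0.060977×0.16 = 0.426838 + 0.009756 = 0.436594
Restricting to configurations with actual drug use present: 0.060977×0.16 = 0.009756.
P(actual drug use | ¬positive screen, poppy-seed meal) = 0.009756 / 0.436594 ≈ 0.0223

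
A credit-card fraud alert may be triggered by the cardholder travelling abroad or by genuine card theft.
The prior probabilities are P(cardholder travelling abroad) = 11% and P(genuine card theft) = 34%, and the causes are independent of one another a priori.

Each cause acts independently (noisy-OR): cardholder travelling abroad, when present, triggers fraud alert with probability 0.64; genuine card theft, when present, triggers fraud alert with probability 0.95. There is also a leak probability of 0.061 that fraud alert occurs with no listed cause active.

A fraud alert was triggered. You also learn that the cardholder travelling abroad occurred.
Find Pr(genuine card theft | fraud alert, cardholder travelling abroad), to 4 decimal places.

Pr(genuine card theft | fraud alert, cardholder travelling abroad) ≈ 0.4334

Under noisy-OR, P(fraud alert | causes) = 1 − (1−0.061)·∏(1−qᵢ) over the active causes.
By total probability over both values of genuine card theft:
  P(fraud alert | cardholder travelling abroad) = 0.66196*0.66 + 0.983098*0.34
        = 0.436894 + 0.334253 = 0.771147
The terms with genuine card theft present sum to 0.334253, so
  P(genuine card theft | fraud alert, cardholder travelling abroad) = 0.334253 / 0.771147 ≈ 0.4334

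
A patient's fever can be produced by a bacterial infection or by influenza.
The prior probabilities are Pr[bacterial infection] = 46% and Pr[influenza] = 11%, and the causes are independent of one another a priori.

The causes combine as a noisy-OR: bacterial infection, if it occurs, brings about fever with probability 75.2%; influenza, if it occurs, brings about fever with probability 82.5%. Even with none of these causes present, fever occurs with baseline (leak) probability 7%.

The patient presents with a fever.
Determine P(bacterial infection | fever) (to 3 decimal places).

P(bacterial infection | fever) ≈ 0.813

Under noisy-OR, P(fever | causes) = 1 − (1−0.07)·∏(1−qᵢ) over the active causes.
By total probability over the 4 (bacterial infection, influenza) configurations:
  P(fever) = 0.07·0.54·0.89 + 0.83725·0.54·0.11 + 0.76936·0.46·0.89 + 0.959638·0.46·0.11
        = 0.033642 + 0.049733 + 0.314976 + 0.048558 = 0.446909
Configurations with bacterial infection contribute 0.363534, so
  P(bacterial infection | fever) = 0.363534 / 0.446909 ≈ 0.813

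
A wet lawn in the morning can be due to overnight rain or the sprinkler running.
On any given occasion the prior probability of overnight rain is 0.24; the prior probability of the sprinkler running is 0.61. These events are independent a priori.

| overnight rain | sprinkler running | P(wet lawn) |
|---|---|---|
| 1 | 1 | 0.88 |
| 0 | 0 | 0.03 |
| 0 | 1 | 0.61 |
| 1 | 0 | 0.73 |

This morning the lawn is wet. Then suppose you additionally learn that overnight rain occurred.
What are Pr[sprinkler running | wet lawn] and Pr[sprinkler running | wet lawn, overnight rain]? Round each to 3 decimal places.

Pr[sprinkler running | wet lawn] ≈ 0.842; Pr[sprinkler running | wet lawn, overnight rain] ≈ 0.653

By total probability over the 4 (overnight rain, sprinkler running) configurations:
  P(wet lawn) = 0.03×0.76×0.39 + 0.61×0.76×0.61 + 0.73×0.24×0.39 + 0.88×0.24×0.61
        = 0.008892 + 0.282796 + 0.068328 + 0.128832 = 0.488848
The terms with sprinkler running present sum to 0.411628, so
  P(sprinkler running | wet lawn) = 0.411628 / 0.488848 ≈ 0.842

With the extra evidence:
P(wet lawn | overnight rain) = 0.73·0.39 + 0.88·0.61 = 0.284700 + 0.536800 = 0.821500
Restricting to configurations with sprinkler running present: 0.88·0.61 = 0.536800.
So P(sprinkler running | wet lawn, overnight rain) = 0.536800/0.821500 ≈ 0.653.
Conditioning on overnight rain lowers the posterior on sprinkler running: the classic explaining-away effect in a common-effect structure.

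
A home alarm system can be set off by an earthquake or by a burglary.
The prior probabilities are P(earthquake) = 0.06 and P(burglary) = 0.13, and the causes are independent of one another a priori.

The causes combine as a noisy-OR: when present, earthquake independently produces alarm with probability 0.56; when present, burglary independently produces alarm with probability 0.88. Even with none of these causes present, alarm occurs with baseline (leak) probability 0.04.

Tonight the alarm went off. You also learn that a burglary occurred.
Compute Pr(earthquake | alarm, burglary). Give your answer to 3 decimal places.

Pr(earthquake | alarm, burglary) ≈ 0.064

Under noisy-OR, P(alarm | causes) = 1 − (1−0.04)·∏(1−qᵢ) over the active causes.
Weight on earthquake=true, given the evidence: 0.949312*0.06 = 0.056959
The normalizing constant is 0.8848*0.94 + 0.949312*0.06 = 0.888671
P(earthquake | alarm, burglary) = 0.056959/0.888671 ≈ 0.064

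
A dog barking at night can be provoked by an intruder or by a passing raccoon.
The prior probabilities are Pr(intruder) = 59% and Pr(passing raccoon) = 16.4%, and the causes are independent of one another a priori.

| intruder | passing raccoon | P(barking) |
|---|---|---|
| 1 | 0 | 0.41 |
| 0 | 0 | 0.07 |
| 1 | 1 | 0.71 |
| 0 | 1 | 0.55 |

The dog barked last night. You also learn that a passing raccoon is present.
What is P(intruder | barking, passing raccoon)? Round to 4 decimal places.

P(intruder | barking, passing raccoon) ≈ 0.6501

By total probability over both values of intruder:
  P(barking | passing raccoon) = 0.55×0.41 + 0.71×0.59
        = 0.225500 + 0.418900 = 0.644400
Configurations with intruder contribute 0.418900, so
  P(intruder | barking, passing raccoon) = 0.418900 / 0.644400 ≈ 0.6501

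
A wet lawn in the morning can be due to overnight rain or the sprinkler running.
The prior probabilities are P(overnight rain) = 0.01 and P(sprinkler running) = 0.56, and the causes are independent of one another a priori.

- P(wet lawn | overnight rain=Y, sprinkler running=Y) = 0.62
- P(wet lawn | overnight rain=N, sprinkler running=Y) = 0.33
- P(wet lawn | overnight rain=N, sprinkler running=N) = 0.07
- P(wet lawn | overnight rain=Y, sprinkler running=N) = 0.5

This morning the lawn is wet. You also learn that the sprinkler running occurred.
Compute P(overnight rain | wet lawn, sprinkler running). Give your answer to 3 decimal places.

P(overnight rain | wet lawn, sprinkler running) ≈ 0.019

By total probability over both values of overnight rain:
  P(wet lawn | sprinkler running) = 0.33·0.99 + 0.62·0.01
        = 0.326700 + 0.006200 = 0.332900
Keeping only the overnight rain-present terms gives 0.006200, so
  P(overnight rain | wet lawn, sprinkler running) = 0.006200 / 0.332900 ≈ 0.019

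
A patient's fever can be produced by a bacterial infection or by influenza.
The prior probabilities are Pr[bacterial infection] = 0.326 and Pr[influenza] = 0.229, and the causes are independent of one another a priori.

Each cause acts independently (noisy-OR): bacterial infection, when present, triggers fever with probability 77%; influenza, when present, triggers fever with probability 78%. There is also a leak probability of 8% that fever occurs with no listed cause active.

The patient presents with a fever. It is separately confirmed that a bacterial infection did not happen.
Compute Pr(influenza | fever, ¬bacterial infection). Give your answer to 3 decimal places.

Pr(influenza | fever, ¬bacterial infection) ≈ 0.748

Under noisy-OR, P(fever | causes) = 1 − (1−0.08)·∏(1−qᵢ) over the active causes.
P(fever | ¬bacterial infection) = 0.08*0.771 + 0.7976*0.229 = 0.061680 + 0.182650 = 0.244330
Restricting to configurations with influenza present: 0.7976*0.229 = 0.182650.
P(influenza | fever, ¬bacterial infection) = 0.182650 / 0.244330 ≈ 0.748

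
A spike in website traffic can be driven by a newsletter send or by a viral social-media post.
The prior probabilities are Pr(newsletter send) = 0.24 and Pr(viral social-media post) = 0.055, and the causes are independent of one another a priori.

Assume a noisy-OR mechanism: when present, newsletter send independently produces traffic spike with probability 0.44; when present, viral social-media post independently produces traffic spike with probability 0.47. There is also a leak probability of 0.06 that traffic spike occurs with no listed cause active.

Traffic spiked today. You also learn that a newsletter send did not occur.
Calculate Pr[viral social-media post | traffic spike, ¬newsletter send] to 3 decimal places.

Under noisy-OR, P(traffic spike | causes) = 1 − (1−0.06)·∏(1−qᵢ) over the active causes.
P(traffic spike | ¬newsletter send) = 0.06×0.945 + 0.5018×0.055 = 0.056700 + 0.027599 = 0.084299
Of this, 0.027599 comes from 0.5018×0.055 (the viral social-media post=true cases).
So P(viral social-media post | traffic spike, ¬newsletter send) = 0.027599/0.084299 ≈ 0.327.

Pr[viral social-media post | traffic spike, ¬newsletter send] ≈ 0.327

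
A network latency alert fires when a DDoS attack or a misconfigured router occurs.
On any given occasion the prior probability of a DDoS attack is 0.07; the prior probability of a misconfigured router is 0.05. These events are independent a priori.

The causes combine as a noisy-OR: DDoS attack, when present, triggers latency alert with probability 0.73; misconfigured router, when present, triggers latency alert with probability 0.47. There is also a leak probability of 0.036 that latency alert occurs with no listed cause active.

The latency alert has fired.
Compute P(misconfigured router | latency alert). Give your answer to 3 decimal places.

P(misconfigured router | latency alert) ≈ 0.241

Under noisy-OR, P(latency alert | causes) = 1 − (1−0.036)·∏(1−qᵢ) over the active causes.
Sum P(latency alert|·) weighted by the priors over the 4 (DDoS attack, misconfigured router) configurations:
  P(latency alert) = 0.036*0.93*0.95 + 0.48908*0.93*0.05 + 0.73972*0.07*0.95 + 0.862052*0.07*0.05
        = 0.031806 + 0.022742 + 0.049191 + 0.003017 = 0.106756
The terms with misconfigured router present sum to 0.025759, so
  P(misconfigured router | latency alert) = 0.025759 / 0.106756 ≈ 0.241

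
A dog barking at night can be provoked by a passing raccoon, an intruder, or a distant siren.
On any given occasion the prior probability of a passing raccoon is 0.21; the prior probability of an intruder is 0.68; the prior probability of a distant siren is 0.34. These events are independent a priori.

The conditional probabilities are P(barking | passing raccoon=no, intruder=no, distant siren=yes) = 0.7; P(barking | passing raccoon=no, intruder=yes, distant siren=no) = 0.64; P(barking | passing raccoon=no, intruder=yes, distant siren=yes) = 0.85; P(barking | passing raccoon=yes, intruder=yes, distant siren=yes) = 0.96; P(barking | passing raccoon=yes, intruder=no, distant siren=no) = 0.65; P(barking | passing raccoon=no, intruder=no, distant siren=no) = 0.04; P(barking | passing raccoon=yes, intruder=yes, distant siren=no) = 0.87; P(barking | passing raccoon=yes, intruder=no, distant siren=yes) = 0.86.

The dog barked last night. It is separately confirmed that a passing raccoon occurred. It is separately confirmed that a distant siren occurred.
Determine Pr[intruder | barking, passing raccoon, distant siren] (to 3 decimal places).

P(barking | passing raccoon, distant siren) = 0.86·0.32 + 0.96·0.68 = 0.275200 + 0.652800 = 0.928000
The intruder-present share is 0.96·0.68 = 0.652800.
P(intruder | barking, passing raccoon, distant siren) = 0.652800 / 0.928000 ≈ 0.703

Pr[intruder | barking, passing raccoon, distant siren] ≈ 0.703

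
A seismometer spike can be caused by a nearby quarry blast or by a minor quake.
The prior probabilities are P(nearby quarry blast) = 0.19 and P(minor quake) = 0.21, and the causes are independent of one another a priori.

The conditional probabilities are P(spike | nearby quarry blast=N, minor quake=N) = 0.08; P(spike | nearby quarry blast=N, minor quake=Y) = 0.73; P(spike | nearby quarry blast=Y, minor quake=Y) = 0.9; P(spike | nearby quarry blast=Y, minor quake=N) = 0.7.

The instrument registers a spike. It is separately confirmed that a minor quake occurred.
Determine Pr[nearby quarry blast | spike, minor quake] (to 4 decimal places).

Pr[nearby quarry blast | spike, minor quake] ≈ 0.2243

Sum P(spike|·) weighted by the priors over both values of nearby quarry blast:
  P(spike | minor quake) = 0.73·0.81 + 0.9·0.19
        = 0.591300 + 0.171000 = 0.762300
Keeping only the nearby quarry blast-present terms gives 0.171000, so
  P(nearby quarry blast | spike, minor quake) = 0.171000 / 0.762300 ≈ 0.2243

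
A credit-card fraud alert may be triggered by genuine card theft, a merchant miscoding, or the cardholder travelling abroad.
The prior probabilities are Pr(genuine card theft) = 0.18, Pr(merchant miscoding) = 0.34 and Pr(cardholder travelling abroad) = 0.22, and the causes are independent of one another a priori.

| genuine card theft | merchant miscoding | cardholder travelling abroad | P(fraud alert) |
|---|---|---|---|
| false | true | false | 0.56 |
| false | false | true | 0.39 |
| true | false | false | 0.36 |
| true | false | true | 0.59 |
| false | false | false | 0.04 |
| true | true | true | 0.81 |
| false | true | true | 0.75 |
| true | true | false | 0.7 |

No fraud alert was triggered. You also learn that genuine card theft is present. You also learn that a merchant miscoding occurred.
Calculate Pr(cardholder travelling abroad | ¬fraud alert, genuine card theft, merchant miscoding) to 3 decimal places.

Pr(cardholder travelling abroad | ¬fraud alert, genuine card theft, merchant miscoding) ≈ 0.152

Numerator (weight on configurations with cardholder travelling abroad): 0.19*0.22 = 0.041800
Normalizer over all consistent configurations: 0.3*0.78 + 0.19*0.22 = 0.275800
Posterior = 0.041800 / 0.275800 ≈ 0.152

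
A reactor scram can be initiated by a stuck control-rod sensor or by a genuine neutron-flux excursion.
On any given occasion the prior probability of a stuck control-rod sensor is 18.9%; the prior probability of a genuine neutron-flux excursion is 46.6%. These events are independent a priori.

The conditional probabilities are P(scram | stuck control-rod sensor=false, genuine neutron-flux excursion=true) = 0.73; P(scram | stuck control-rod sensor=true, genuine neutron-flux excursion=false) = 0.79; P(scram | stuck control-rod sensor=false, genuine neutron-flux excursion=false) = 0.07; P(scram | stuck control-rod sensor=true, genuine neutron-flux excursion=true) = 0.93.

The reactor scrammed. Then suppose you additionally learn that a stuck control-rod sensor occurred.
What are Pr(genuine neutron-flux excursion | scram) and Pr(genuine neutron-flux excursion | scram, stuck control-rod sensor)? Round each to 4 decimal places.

Weight on genuine neutron-flux excursion=true, given the evidence: 0.275886 + 0.081909 = 0.357795
The normalizing constant is 0.07×0.811×0.534 + 0.73×0.811×0.466 + 0.79×0.189×0.534 + 0.93×0.189×0.466 = 0.467842
P(genuine neutron-flux excursion | scram) = 0.357795/0.467842 ≈ 0.7648

With the extra evidence:
Numerator (weight on configurations with genuine neutron-flux excursion): 0.93·0.466 = 0.433380
The normalizing constant is 0.79·0.534 + 0.93·0.466 = 0.855240
Posterior = 0.433380 / 0.855240 ≈ 0.5067
Conditioning on stuck control-rod sensor lowers the posterior on genuine neutron-flux excursion: the classic explaining-away effect in a common-effect structure.

Pr(genuine neutron-flux excursion | scram) ≈ 0.7648; Pr(genuine neutron-flux excursion | scram, stuck control-rod sensor) ≈ 0.5067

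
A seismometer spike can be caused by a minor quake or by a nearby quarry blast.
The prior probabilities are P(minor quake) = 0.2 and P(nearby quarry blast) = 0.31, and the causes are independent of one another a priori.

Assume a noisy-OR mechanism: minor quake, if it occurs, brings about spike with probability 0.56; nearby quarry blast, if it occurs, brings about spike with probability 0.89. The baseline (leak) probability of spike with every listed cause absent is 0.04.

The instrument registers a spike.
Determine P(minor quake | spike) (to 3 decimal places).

P(minor quake | spike) ≈ 0.363

Under noisy-OR, P(spike | causes) = 1 − (1−0.04)·∏(1−qᵢ) over the active causes.
Weight on minor quake=true, given the evidence: 0.079709 + 0.059119 = 0.138828
The normalizing constant is 0.04·0.8·0.69 + 0.8944·0.8·0.31 + 0.5776·0.2·0.69 + 0.953536·0.2·0.31 = 0.382719
Posterior = 0.138828 / 0.382719 ≈ 0.363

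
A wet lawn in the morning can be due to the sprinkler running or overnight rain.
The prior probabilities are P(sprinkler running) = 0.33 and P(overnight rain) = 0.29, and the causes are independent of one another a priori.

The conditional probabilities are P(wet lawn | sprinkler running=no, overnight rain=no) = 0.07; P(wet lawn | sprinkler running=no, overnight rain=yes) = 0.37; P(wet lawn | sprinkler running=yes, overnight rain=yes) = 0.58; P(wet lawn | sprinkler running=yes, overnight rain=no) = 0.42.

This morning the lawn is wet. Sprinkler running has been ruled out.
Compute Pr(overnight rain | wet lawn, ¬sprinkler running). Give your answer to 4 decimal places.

By total probability over both values of overnight rain:
  P(wet lawn | ¬sprinkler running) = 0.07×0.71 + 0.37×0.29
        = 0.049700 + 0.107300 = 0.157000
The terms with overnight rain present sum to 0.107300, so
  P(overnight rain | wet lawn, ¬sprinkler running) = 0.107300 / 0.157000 ≈ 0.6834

Pr(overnight rain | wet lawn, ¬sprinkler running) ≈ 0.6834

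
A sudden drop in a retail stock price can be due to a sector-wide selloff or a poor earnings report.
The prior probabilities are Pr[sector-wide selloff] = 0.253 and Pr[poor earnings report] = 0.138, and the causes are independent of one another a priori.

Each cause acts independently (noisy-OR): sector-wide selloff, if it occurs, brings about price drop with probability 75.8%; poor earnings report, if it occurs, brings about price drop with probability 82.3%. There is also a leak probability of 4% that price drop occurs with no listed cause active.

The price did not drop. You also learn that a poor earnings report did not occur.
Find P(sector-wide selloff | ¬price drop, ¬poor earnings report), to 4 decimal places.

Under noisy-OR, P(price drop | causes) = 1 − (1−0.04)·∏(1−qᵢ) over the active causes.
Enumerate both values of sector-wide selloff and weight by the priors:
  P(¬price drop | ¬poor earnings report) = 0.96*0.747 + 0.23232*0.253
        = 0.717120 + 0.058777 = 0.775897
Configurations with sector-wide selloff contribute 0.058777, so
  P(sector-wide selloff | ¬price drop, ¬poor earnings report) = 0.058777 / 0.775897 ≈ 0.0758

P(sector-wide selloff | ¬price drop, ¬poor earnings report) ≈ 0.0758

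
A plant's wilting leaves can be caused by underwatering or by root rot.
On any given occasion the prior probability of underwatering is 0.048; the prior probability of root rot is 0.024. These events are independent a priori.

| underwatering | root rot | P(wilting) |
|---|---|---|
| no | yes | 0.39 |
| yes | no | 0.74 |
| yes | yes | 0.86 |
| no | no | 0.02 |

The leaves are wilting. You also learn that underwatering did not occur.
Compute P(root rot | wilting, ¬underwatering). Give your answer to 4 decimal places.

P(root rot | wilting, ¬underwatering) ≈ 0.3241

By total probability over both values of root rot:
  P(wilting | ¬underwatering) = 0.02×0.976 + 0.39×0.024
        = 0.019520 + 0.009360 = 0.028880
Configurations with root rot contribute 0.009360, so
  P(root rot | wilting, ¬underwatering) = 0.009360 / 0.028880 ≈ 0.3241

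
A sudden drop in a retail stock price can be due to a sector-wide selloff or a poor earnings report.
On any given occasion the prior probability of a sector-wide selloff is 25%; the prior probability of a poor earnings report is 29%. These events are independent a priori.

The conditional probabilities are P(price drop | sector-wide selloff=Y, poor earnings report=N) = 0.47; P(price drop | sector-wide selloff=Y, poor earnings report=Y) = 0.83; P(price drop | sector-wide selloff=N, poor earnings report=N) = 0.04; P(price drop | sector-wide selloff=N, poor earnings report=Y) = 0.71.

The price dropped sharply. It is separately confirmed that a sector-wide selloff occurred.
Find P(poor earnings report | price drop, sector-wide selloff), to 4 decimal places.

P(poor earnings report | price drop, sector-wide selloff) ≈ 0.4190

Enumerate both values of poor earnings report and weight by the priors:
  P(price drop | sector-wide selloff) = 0.47×0.71 + 0.83×0.29
        = 0.333700 + 0.240700 = 0.574400
Configurations with poor earnings report contribute 0.240700, so
  P(poor earnings report | price drop, sector-wide selloff) = 0.240700 / 0.574400 ≈ 0.4190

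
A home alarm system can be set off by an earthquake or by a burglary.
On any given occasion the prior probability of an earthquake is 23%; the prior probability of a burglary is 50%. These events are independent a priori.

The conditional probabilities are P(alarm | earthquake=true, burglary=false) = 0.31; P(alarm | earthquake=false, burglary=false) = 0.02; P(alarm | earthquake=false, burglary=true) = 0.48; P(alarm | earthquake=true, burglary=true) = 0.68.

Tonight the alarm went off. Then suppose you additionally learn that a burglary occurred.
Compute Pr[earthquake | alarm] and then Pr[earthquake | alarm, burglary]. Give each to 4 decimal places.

Pr[earthquake | alarm] ≈ 0.3716; Pr[earthquake | alarm, burglary] ≈ 0.2973

Weight on earthquake=true, given the evidence: 0.035650 + 0.078200 = 0.113850
Denominator P(alarm): 0.02*0.77*0.5 + 0.48*0.77*0.5 + 0.31*0.23*0.5 + 0.68*0.23*0.5 = 0.306350
P(earthquake | alarm) = 0.113850/0.306350 ≈ 0.3716

With the extra evidence:
Sum P(alarm|·) weighted by the priors over both values of earthquake:
  P(alarm | burglary) = 0.48*0.77 + 0.68*0.23
        = 0.369600 + 0.156400 = 0.526000
The terms with earthquake present sum to 0.156400, so
  P(earthquake | alarm, burglary) = 0.156400 / 0.526000 ≈ 0.2973
— burglary explains away the evidence for earthquake.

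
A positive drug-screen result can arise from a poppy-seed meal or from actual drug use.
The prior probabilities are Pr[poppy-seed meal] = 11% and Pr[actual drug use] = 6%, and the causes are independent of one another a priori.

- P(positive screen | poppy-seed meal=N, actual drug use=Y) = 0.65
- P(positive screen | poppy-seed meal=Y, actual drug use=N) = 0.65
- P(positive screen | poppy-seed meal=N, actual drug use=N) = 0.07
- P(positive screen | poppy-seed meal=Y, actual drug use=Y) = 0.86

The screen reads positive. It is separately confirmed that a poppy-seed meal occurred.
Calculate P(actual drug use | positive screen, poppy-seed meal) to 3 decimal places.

Weight on actual drug use=true, given the evidence: 0.86×0.06 = 0.051600
Normalizer over all consistent configurations: 0.65×0.94 + 0.86×0.06 = 0.662600
Posterior = 0.051600 / 0.662600 ≈ 0.078

P(actual drug use | positive screen, poppy-seed meal) ≈ 0.078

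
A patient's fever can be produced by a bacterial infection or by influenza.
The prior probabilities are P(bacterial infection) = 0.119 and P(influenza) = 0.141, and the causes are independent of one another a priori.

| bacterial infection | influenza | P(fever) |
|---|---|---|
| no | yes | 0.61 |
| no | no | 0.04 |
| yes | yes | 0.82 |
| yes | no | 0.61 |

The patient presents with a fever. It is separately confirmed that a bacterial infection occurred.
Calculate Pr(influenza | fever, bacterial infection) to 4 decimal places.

Sum P(fever|·) weighted by the priors over both values of influenza:
  P(fever | bacterial infection) = 0.61*0.859 + 0.82*0.141
        = 0.523990 + 0.115620 = 0.639610
Keeping only the influenza-present terms gives 0.115620, so
  P(influenza | fever, bacterial infection) = 0.115620 / 0.639610 ≈ 0.1808

Pr(influenza | fever, bacterial infection) ≈ 0.1808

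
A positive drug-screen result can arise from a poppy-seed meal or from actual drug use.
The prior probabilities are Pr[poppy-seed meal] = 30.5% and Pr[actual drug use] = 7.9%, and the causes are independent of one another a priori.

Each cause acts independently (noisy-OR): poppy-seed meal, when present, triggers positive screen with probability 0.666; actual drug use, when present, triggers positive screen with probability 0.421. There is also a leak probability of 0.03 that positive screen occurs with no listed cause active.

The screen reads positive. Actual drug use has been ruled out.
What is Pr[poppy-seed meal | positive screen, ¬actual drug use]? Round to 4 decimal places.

Pr[poppy-seed meal | positive screen, ¬actual drug use] ≈ 0.9082

Under noisy-OR, P(positive screen | causes) = 1 − (1−0.03)·∏(1−qᵢ) over the active causes.
P(positive screen | ¬actual drug use) = 0.03·0.695 + 0.67602·0.305 = 0.020850 + 0.206186 = 0.227036
Of this, 0.206186 comes from 0.67602·0.305 (the poppy-seed meal=true cases).
So P(poppy-seed meal | positive screen, ¬actual drug use) = 0.206186/0.227036 ≈ 0.9082.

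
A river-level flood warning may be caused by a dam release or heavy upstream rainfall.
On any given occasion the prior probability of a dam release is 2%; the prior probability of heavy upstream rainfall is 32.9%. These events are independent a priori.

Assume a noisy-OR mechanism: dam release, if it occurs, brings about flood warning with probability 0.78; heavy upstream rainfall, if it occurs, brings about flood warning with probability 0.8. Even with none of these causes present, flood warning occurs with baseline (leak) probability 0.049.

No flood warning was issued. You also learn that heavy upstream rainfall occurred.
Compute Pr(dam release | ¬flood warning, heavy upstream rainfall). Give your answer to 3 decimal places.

Pr(dam release | ¬flood warning, heavy upstream rainfall) ≈ 0.004

Under noisy-OR, P(flood warning | causes) = 1 − (1−0.049)·∏(1−qᵢ) over the active causes.
For the numerator, keep only dam release=true terms: 0.041844·0.02 = 0.000837
Normalizer over all consistent configurations: 0.1902·0.98 + 0.041844·0.02 = 0.187233
P(dam release | ¬flood warning, heavy upstream rainfall) = 0.000837/0.187233 ≈ 0.004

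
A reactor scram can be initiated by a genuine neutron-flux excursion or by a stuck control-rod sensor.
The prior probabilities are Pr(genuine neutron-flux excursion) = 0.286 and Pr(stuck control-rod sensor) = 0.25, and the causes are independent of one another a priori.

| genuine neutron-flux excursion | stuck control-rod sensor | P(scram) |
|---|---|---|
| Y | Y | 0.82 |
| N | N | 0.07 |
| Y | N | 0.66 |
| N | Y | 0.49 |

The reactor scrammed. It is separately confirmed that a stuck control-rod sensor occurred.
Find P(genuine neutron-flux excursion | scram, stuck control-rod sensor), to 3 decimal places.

For the numerator, keep only genuine neutron-flux excursion=true terms: 0.82*0.286 = 0.234520
Normalizer over all consistent configurations: 0.49*0.714 + 0.82*0.286 = 0.584380
Posterior = 0.234520 / 0.584380 ≈ 0.401

P(genuine neutron-flux excursion | scram, stuck control-rod sensor) ≈ 0.401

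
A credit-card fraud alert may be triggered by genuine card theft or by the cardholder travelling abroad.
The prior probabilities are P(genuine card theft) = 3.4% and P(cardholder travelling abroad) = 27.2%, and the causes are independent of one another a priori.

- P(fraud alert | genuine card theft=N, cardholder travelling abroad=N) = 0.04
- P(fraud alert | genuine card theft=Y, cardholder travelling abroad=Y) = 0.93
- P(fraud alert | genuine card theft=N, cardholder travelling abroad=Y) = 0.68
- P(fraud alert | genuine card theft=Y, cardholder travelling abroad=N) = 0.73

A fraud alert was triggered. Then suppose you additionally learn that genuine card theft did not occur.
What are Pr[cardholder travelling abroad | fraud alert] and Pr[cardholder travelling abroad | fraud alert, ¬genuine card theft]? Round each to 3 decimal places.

Pr[cardholder travelling abroad | fraud alert] ≈ 0.802; Pr[cardholder travelling abroad | fraud alert, ¬genuine card theft] ≈ 0.864

Sum P(fraud alert|·) weighted by the priors over the 4 (genuine card theft, cardholder travelling abroad) configurations:
  P(fraud alert) = 0.04·0.966·0.728 + 0.68·0.966·0.272 + 0.73·0.034·0.728 + 0.93·0.034·0.272
        = 0.028130 + 0.178671 + 0.018069 + 0.008601 = 0.233471
Keeping only the cardholder travelling abroad-present terms gives 0.187272, so
  P(cardholder travelling abroad | fraud alert) = 0.187272 / 0.233471 ≈ 0.802

With the extra evidence:
Numerator (weight on configurations with cardholder travelling abroad): 0.68*0.272 = 0.184960
Denominator P(fraud alert | ¬genuine card theft): 0.04*0.728 + 0.68*0.272 = 0.214080
Posterior = 0.184960 / 0.214080 ≈ 0.864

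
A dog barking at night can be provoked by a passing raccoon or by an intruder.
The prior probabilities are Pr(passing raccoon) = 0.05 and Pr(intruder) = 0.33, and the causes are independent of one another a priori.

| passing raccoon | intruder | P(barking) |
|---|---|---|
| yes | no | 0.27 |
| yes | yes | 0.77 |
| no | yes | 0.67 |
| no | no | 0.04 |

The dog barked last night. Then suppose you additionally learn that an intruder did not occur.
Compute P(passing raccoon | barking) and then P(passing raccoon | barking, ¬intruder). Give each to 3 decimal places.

P(passing raccoon | barking) ≈ 0.085; P(passing raccoon | barking, ¬intruder) ≈ 0.262

For the numerator, keep only passing raccoon=true terms: 0.009045 + 0.012705 = 0.021750
Denominator P(barking): 0.04*0.95*0.67 + 0.67*0.95*0.33 + 0.27*0.05*0.67 + 0.77*0.05*0.33 = 0.257255
P(passing raccoon | barking) = 0.021750/0.257255 ≈ 0.085

Now also conditioning on intruder≠true:
For the numerator, keep only passing raccoon=true terms: 0.27*0.05 = 0.013500
The normalizing constant is 0.04*0.95 + 0.27*0.05 = 0.051500
P(passing raccoon | barking, ¬intruder) = 0.013500/0.051500 ≈ 0.262
Ruling out intruder raises the posterior on passing raccoon — the flip side of explaining away.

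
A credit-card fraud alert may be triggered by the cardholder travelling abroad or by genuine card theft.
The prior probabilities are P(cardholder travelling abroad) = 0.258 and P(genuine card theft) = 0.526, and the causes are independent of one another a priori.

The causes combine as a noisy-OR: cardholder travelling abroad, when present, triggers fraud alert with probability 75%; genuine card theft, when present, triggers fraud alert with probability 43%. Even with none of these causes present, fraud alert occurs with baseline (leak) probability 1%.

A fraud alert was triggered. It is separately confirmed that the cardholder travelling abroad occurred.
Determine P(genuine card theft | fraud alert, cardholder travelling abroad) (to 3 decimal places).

P(genuine card theft | fraud alert, cardholder travelling abroad) ≈ 0.559

Under noisy-OR, P(fraud alert | causes) = 1 − (1−0.01)·∏(1−qᵢ) over the active causes.
Weight on genuine card theft=true, given the evidence: 0.858925*0.526 = 0.451795
The normalizing constant is 0.7525*0.474 + 0.858925*0.526 = 0.808480
P(genuine card theft | fraud alert, cardholder travelling abroad) = 0.451795/0.808480 ≈ 0.559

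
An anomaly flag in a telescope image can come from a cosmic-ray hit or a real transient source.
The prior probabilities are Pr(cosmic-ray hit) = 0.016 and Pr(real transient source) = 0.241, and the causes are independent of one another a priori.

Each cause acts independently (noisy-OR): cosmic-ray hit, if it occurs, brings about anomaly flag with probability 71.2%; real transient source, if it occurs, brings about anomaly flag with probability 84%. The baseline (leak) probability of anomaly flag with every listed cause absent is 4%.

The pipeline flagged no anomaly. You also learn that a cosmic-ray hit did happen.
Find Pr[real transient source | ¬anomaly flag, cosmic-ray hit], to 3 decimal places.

Pr[real transient source | ¬anomaly flag, cosmic-ray hit] ≈ 0.048

Under noisy-OR, P(anomaly flag | causes) = 1 − (1−0.04)·∏(1−qᵢ) over the active causes.
Sum P(¬anomaly flag|·) weighted by the priors over both values of real transient source:
  P(¬anomaly flag | cosmic-ray hit) = 0.27648×0.759 + 0.044237×0.241
        = 0.209848 + 0.010661 = 0.220509
Configurations with real transient source contribute 0.010661, so
  P(real transient source | ¬anomaly flag, cosmic-ray hit) = 0.010661 / 0.220509 ≈ 0.048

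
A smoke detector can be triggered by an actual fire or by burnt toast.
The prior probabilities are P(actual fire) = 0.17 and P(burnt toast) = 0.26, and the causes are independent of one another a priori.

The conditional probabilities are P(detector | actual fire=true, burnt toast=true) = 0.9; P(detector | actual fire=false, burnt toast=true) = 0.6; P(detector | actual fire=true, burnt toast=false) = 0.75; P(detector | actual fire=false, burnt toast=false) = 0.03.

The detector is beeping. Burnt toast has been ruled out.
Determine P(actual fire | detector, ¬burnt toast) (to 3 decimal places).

P(actual fire | detector, ¬burnt toast) ≈ 0.837

P(detector | ¬burnt toast) = 0.03·0.83 + 0.75·0.17 = 0.024900 + 0.127500 = 0.152400
The actual fire-present share is 0.75·0.17 = 0.127500.
P(actual fire | detector, ¬burnt toast) = 0.127500 / 0.152400 ≈ 0.837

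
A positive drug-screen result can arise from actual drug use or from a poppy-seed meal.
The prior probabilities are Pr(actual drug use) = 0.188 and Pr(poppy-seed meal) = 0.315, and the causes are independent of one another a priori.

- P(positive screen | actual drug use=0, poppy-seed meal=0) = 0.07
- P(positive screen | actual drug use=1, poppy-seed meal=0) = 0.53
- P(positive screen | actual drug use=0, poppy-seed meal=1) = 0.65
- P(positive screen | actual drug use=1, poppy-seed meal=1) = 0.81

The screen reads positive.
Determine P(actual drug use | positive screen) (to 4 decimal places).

P(actual drug use | positive screen) ≈ 0.3616

P(positive screen) = 0.07×0.812×0.685 + 0.65×0.812×0.315 + 0.53×0.188×0.685 + 0.81×0.188×0.315 = 0.038935 + 0.166257 + 0.068253 + 0.047968 = 0.321413
Of this, 0.116221 comes from 0.068253 + 0.047968 (the actual drug use=true cases).
Hence the posterior is 0.116221/0.321413 ≈ 0.3616.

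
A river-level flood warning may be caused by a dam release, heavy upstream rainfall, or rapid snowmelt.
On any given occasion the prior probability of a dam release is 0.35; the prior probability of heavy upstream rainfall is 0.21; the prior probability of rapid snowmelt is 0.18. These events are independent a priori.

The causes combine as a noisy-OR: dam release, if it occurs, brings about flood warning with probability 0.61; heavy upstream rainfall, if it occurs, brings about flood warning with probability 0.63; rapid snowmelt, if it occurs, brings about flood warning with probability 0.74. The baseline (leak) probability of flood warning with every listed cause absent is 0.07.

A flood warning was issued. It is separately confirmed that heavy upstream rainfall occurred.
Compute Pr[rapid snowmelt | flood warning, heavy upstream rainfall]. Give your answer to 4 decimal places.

Under noisy-OR, P(flood warning | causes) = 1 − (1−0.07)·∏(1−qᵢ) over the active causes.
For the numerator, keep only rapid snowmelt=true terms: 0.106532 + 0.060802 = 0.167334
Denominator P(flood warning | heavy upstream rainfall): 0.6559×0.65×0.82 + 0.910534×0.65×0.18 + 0.865801×0.35×0.82 + 0.965108×0.35×0.18 = 0.765414
Posterior = 0.167334 / 0.765414 ≈ 0.2186

Pr[rapid snowmelt | flood warning, heavy upstream rainfall] ≈ 0.2186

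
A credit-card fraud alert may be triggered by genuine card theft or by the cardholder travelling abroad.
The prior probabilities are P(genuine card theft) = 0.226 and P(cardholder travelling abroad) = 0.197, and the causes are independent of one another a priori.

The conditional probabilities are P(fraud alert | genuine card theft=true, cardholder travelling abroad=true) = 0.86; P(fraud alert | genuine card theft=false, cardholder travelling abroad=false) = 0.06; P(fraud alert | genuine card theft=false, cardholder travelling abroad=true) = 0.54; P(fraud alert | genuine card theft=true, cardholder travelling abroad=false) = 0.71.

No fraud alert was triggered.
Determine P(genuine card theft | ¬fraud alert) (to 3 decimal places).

Numerator (weight on configurations with genuine card theft): 0.052629 + 0.006233 = 0.058862
Denominator P(¬fraud alert): 0.94*0.774*0.803 + 0.46*0.774*0.197 + 0.29*0.226*0.803 + 0.14*0.226*0.197 = 0.713233
P(genuine card theft | ¬fraud alert) = 0.058862/0.713233 ≈ 0.083

P(genuine card theft | ¬fraud alert) ≈ 0.083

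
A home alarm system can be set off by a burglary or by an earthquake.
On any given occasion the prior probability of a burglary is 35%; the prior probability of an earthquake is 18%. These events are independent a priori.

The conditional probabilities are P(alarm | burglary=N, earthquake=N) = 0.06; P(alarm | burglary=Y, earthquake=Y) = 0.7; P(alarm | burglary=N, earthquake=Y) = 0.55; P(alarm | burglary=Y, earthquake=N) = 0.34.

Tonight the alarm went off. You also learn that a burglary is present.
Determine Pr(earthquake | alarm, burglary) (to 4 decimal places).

Pr(earthquake | alarm, burglary) ≈ 0.3113

P(alarm | burglary) = 0.34*0.82 + 0.7*0.18 = 0.278800 + 0.126000 = 0.404800
Of this, 0.126000 comes from 0.7*0.18 (the earthquake=true cases).
P(earthquake | alarm, burglary) = 0.126000 / 0.404800 ≈ 0.3113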